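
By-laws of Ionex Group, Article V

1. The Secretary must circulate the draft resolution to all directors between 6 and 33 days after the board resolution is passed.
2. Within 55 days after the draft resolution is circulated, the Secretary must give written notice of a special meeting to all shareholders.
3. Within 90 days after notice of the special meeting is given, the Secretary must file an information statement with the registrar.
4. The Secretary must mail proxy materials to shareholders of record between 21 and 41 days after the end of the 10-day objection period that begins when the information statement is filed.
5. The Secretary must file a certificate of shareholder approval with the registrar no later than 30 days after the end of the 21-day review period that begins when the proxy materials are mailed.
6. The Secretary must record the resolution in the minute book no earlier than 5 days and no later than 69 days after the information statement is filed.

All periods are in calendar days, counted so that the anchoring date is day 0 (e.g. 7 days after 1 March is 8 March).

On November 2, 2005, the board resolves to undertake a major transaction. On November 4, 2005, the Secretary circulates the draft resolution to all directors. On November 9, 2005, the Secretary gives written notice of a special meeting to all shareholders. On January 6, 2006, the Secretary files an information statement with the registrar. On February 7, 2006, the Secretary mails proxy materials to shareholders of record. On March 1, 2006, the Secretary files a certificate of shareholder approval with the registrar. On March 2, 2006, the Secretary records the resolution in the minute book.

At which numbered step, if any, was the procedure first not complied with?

Step 1

Step 1 — 6 and 33 days from November 2, 2005 (when the board resolution is passed) are November 8, 2005 and December 5, 2005 respectively; done November 4, 2005 — 4 days before the window opened.
No need to go further; step 1 was not satisfied.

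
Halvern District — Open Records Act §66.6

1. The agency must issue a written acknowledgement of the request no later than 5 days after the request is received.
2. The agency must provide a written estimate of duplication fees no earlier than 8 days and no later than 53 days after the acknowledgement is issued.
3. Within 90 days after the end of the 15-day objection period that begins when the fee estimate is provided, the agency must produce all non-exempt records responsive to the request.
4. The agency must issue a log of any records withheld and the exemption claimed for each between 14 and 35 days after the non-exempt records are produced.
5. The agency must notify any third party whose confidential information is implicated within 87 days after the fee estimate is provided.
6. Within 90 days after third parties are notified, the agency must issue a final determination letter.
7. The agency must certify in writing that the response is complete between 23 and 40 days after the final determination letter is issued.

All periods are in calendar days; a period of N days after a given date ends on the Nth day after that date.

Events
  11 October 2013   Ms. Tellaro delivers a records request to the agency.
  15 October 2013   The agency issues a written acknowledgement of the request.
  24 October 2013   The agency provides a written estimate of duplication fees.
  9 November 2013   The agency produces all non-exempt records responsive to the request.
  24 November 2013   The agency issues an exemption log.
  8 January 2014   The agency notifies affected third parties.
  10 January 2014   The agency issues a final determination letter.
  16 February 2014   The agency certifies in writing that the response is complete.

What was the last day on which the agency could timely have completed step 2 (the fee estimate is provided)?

Step 2 runs from 15 October 2013, when the acknowledgement is issued. The window is 8–53 days after 15 October 2013; it closes on 7 December 2013.

7 December 2013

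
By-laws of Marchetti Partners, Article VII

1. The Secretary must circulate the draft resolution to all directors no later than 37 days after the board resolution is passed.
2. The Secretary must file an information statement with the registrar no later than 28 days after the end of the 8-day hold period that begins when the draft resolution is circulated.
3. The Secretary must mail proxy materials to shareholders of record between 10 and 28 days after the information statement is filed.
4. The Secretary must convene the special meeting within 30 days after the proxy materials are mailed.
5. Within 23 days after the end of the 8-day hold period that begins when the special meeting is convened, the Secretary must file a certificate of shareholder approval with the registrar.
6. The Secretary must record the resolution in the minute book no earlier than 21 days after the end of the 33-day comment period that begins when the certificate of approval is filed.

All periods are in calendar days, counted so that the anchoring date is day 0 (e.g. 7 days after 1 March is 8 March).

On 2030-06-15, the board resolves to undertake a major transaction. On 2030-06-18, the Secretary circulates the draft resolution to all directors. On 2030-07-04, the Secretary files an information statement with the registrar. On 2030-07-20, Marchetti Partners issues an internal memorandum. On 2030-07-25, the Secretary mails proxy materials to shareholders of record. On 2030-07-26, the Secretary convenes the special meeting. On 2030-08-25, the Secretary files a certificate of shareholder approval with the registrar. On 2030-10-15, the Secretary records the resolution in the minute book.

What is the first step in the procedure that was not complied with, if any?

Step 1: 37 days after 2030-06-15 (when the board resolution is passed) is 2030-07-22; 2030-06-18 is within that limit.
Step 2: 28 days after 2030-06-26 (end of the 8-day hold period, which began when the draft resolution is circulated on 2030-06-18) is 2030-07-24; completed 2030-07-04, before the deadline.
Step 3: the window is 10–28 days after 2030-07-04 (when the information statement is filed), so 2030-07-14 through 2030-08-01; done 2030-07-25, which is between those dates.
Step 4: 30 days after 2030-07-25 (when the proxy materials are mailed) is 2030-08-24; 2030-07-26 is within that limit.
Step 5: 23 days after 2030-08-03 (end of the 8-day hold period, which began when the special meeting is convened on 2030-07-26) is 2030-08-26; done 2030-08-25 — timely.
Step 6: the earliest permitted date is 21 days after 2030-09-27 (end of the 33-day comment period, which began when the certificate of approval is filed on 2030-08-25), i.e. 2030-10-18; done 2030-10-15 — 3 days too early.

Step 6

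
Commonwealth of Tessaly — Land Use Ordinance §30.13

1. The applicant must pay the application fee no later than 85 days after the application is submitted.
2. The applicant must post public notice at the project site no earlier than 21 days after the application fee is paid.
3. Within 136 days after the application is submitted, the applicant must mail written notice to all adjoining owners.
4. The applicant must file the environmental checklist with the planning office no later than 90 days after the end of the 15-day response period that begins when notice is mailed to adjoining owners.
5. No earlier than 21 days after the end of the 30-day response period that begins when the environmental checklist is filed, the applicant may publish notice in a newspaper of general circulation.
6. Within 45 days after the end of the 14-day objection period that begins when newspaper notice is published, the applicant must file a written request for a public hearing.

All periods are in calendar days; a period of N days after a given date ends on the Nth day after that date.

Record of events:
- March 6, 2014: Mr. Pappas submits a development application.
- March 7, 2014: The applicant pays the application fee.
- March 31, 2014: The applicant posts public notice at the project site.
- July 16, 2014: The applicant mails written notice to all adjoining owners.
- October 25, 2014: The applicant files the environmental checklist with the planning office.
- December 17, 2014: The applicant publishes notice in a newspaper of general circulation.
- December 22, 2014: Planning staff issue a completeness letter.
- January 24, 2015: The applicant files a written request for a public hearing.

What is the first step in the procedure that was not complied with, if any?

None — every step was satisfied

Step 1: 85 days after March 6, 2014 (when the application is submitted) is May 30, 2014; March 7, 2014 is within that limit.
Step 2: the earliest permitted date is 21 days after March 7, 2014 (when the application fee is paid), i.e. March 28, 2014; March 31, 2014 is on or after that date.
Step 3: 136 days after March 6, 2014 (when the application is submitted) is July 20, 2014; done July 16, 2014 — timely.
Step 4: 90 days after July 31, 2014 (end of the 15-day response period, which began when notice is mailed to adjoining owners on July 16, 2014) is October 29, 2014; completed October 25, 2014, before the deadline.
Step 5: the earliest permitted date is 21 days after November 24, 2014 (end of the 30-day response period, which began when the environmental checklist is filed on October 25, 2014), i.e. December 15, 2014; done December 17, 2014, after the minimum wait.
Step 6: 45 days after December 31, 2014 (end of the 14-day objection period, which began when newspaper notice is published on December 17, 2014) is February 14, 2015; January 24, 2015 is within that limit.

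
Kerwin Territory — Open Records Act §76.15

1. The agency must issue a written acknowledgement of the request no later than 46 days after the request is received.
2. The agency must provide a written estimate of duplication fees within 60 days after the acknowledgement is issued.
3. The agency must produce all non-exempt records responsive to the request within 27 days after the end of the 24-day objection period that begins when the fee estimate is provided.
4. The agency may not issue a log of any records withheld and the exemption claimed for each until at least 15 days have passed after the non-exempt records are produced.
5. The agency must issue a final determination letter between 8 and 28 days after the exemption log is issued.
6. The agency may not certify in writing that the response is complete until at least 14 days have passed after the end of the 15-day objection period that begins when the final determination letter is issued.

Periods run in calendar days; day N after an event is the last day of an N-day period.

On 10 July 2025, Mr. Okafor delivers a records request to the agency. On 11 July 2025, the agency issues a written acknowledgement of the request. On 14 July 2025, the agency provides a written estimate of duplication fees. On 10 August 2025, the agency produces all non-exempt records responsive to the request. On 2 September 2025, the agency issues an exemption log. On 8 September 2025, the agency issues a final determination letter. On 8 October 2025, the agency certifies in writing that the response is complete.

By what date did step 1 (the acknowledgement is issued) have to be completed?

Step 1 runs from 10 July 2025, when the request is received. 46 days after 10 July 2025 is 25 August 2025.

25 August 2025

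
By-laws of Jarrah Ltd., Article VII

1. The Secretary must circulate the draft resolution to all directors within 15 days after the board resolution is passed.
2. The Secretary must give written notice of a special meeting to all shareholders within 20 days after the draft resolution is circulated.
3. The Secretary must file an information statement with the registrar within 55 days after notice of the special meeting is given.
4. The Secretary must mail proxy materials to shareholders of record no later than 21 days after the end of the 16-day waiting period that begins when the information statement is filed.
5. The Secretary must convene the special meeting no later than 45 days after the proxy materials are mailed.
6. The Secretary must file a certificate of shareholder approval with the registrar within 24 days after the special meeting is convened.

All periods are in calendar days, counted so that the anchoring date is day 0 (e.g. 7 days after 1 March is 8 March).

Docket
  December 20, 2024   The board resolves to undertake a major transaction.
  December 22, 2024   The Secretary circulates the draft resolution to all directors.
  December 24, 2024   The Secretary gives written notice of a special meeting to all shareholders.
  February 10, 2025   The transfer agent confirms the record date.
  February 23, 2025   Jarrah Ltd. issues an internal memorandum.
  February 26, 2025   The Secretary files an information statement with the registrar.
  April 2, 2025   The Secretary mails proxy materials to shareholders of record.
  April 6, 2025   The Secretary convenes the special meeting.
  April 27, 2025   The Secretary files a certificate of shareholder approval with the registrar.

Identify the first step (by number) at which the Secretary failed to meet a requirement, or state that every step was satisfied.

Step 3

Step 1 — counting 15 days from December 20, 2024 (when the board resolution is passed) gives a deadline of January 4, 2025; done December 22, 2024 — timely.
Step 2 — counting 20 days from December 22, 2024 (when the draft resolution is circulated) gives a deadline of January 11, 2025; done December 24, 2024 — timely.
Step 3 — counting 55 days from December 24, 2024 (when notice of the special meeting is given) gives a deadline of February 17, 2025; February 26, 2025 misses that deadline by 9 days.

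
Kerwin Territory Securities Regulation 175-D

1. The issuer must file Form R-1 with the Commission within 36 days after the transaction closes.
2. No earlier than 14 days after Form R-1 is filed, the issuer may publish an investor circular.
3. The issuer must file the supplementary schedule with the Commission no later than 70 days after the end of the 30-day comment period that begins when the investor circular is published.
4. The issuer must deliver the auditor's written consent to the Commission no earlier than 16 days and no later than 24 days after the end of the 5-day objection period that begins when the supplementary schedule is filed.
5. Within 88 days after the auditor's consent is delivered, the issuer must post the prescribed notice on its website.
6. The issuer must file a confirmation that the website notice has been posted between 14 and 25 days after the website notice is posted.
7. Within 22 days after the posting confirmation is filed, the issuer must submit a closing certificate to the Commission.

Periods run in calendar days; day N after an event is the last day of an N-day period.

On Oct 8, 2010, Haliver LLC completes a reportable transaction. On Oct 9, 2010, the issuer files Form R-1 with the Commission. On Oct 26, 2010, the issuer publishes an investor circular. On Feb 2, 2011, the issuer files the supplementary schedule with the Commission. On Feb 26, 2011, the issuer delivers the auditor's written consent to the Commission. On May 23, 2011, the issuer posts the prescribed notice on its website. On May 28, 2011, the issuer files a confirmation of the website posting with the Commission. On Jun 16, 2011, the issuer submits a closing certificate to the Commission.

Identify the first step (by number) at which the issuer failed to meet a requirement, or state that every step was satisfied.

Step 1 — counting 36 days from Oct 8, 2010 (when the transaction closes) gives a deadline of Nov 13, 2010; completed Oct 9, 2010, before the deadline.
Step 2 — must wait 14 days from Oct 9, 2010 (when Form R-1 is filed), so not before Oct 23, 2010; done Oct 26, 2010 — permitted.
Step 3 — counting 70 days from Nov 25, 2010 (end of the 30-day comment period, which began when the investor circular is published on Oct 26, 2010) gives a deadline of Feb 3, 2011; Feb 2, 2011 is within that limit.
Step 4 — 16 and 24 days from Feb 7, 2011 (end of the 5-day objection period, which began when the supplementary schedule is filed on Feb 2, 2011) are Feb 23, 2011 and Mar 3, 2011 respectively; done Feb 26, 2011, which is between those dates.
Step 5 — counting 88 days from Feb 26, 2011 (when the auditor's consent is delivered) gives a deadline of May 25, 2011; May 23, 2011 is within that limit.
Step 6 — 14 and 25 days from May 23, 2011 (when the website notice is posted) are Jun 6, 2011 and Jun 17, 2011 respectively; done May 28, 2011 — 9 days before the window opened.

Step 6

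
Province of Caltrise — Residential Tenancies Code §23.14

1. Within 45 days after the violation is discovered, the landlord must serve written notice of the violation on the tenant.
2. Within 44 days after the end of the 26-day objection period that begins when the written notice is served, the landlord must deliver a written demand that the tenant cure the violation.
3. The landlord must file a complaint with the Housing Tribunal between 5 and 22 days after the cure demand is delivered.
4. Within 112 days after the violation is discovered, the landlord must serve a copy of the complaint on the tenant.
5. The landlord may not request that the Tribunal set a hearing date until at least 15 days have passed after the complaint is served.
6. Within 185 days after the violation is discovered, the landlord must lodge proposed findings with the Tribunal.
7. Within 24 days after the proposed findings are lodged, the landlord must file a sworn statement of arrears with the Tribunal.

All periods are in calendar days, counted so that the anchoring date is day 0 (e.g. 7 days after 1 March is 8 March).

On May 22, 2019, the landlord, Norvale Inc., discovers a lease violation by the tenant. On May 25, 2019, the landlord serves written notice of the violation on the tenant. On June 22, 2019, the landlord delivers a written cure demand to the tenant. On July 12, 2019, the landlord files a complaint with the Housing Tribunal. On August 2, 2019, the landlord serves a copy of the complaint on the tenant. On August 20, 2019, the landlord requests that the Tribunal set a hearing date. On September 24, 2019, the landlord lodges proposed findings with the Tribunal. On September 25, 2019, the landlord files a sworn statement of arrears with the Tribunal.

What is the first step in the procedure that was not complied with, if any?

(1) due by May 22, 2019 + 45 days = July 6, 2019; May 25, 2019 is within that limit.
(2) due by June 20, 2019 + 44 days = August 3, 2019; done June 22, 2019 — timely.
(3) the permitted window runs from June 22, 2019 + 5 = June 27, 2019 to June 22, 2019 + 22 = July 14, 2019; July 12, 2019 falls inside that range.
(4) due by May 22, 2019 + 112 days = September 11, 2019; August 2, 2019 is within that limit.
(5) permitted from August 2, 2019 + 15 days = August 17, 2019 onward; done August 20, 2019, after the minimum wait.
(6) due by May 22, 2019 + 185 days = November 23, 2019; September 24, 2019 is within that limit.
(7) due by September 24, 2019 + 24 days = October 18, 2019; done September 25, 2019 — timely.

None — every step was satisfied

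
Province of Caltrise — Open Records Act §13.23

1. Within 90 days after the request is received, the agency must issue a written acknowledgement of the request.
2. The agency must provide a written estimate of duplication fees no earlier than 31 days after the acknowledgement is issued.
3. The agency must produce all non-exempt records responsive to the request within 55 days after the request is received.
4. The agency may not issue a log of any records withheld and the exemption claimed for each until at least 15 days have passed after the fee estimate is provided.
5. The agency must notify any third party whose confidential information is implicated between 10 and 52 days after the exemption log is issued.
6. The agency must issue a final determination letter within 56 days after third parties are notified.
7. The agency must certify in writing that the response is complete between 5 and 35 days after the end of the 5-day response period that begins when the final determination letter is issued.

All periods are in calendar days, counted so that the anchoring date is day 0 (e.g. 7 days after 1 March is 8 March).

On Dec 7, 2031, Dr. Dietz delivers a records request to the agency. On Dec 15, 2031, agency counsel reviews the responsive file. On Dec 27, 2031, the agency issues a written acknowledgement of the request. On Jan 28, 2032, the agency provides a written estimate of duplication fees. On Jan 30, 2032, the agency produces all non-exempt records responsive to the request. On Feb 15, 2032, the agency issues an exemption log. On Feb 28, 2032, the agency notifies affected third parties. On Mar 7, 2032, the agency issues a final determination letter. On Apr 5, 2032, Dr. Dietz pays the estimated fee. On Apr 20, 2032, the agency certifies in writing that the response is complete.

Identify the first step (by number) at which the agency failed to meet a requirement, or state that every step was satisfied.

Step 7

Step 1 — counting 90 days from Dec 7, 2031 (when the request is received) gives a deadline of Mar 6, 2032; Dec 27, 2031 is within that limit.
Step 2 — must wait 31 days from Dec 27, 2031 (when the acknowledgement is issued), so not before Jan 27, 2032; done Jan 28, 2032 — permitted.
Step 3 — counting 55 days from Dec 7, 2031 (when the request is received) gives a deadline of Jan 31, 2032; completed Jan 30, 2032, before the deadline.
Step 4 — must wait 15 days from Jan 28, 2032 (when the fee estimate is provided), so not before Feb 12, 2032; done Feb 15, 2032, after the minimum wait.
Step 5 — 10 and 52 days from Feb 15, 2032 (when the exemption log is issued) are Feb 25, 2032 and Apr 7, 2032 respectively; done Feb 28, 2032 — within the window.
Step 6 — counting 56 days from Feb 28, 2032 (when third parties are notified) gives a deadline of Apr 24, 2032; done Mar 7, 2032 — timely.
Step 7 — 5 and 35 days from Mar 12, 2032 (end of the 5-day response period, which began when the final determination letter is issued on Mar 7, 2032) are Mar 17, 2032 and Apr 16, 2032 respectively; done Apr 20, 2032 — 4 days after the window closed.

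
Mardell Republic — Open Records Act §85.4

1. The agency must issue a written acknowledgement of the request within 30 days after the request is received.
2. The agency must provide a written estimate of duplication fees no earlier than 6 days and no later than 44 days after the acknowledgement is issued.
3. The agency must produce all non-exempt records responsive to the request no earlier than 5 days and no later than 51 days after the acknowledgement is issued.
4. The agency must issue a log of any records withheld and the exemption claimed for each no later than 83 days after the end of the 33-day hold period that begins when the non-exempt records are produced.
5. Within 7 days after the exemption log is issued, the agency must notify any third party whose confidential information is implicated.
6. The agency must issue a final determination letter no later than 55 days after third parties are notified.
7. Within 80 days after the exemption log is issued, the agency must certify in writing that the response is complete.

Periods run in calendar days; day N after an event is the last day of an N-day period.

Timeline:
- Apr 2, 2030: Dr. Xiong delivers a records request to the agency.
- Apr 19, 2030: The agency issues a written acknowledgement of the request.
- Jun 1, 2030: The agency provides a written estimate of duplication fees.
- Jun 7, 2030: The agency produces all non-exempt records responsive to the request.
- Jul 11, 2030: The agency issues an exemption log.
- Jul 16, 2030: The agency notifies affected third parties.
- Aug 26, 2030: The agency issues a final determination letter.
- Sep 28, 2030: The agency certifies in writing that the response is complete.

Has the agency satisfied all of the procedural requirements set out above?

Yes

Step 1 — counting 30 days from Apr 2, 2030 (when the request is received) gives a deadline of May 2, 2030; completed Apr 19, 2030, before the deadline.
Step 2 — 6 and 44 days from Apr 19, 2030 (when the acknowledgement is issued) are Apr 25, 2030 and Jun 2, 2030 respectively; done Jun 1, 2030 — within the window.
Step 3 — 5 and 51 days from Apr 19, 2030 (when the acknowledgement is issued) are Apr 24, 2030 and Jun 9, 2030 respectively; Jun 7, 2030 falls inside that range.
Step 4 — counting 83 days from Jul 10, 2030 (end of the 33-day hold period, which began when the non-exempt records are produced on Jun 7, 2030) gives a deadline of Oct 1, 2030; done Jul 11, 2030 — timely.
Step 5 — counting 7 days from Jul 11, 2030 (when the exemption log is issued) gives a deadline of Jul 18, 2030; done Jul 16, 2030 — timely.
Step 6 — counting 55 days from Jul 16, 2030 (when third parties are notified) gives a deadline of Sep 9, 2030; completed Aug 26, 2030, before the deadline.
Step 7 — counting 80 days from Jul 11, 2030 (when the exemption log is issued) gives a deadline of Sep 29, 2030; Sep 28, 2030 is within that limit.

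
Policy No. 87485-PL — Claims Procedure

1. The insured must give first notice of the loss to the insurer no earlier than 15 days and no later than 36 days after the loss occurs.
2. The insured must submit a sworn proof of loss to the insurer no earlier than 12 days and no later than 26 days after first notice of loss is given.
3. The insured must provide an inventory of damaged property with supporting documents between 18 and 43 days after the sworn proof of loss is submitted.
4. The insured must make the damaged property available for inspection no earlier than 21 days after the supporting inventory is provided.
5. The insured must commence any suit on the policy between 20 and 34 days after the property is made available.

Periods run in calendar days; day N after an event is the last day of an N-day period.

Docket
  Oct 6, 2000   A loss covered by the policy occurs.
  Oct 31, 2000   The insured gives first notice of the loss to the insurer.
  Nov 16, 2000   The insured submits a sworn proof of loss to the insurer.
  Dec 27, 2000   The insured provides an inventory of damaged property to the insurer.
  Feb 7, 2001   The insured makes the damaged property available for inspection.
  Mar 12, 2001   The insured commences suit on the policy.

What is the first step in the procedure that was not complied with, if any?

Step 1: the window is 15–36 days after Oct 6, 2000 (when the loss occurs), so Oct 21, 2000 through Nov 11, 2000; done Oct 31, 2000, which is between those dates.
Step 2: the window is 12–26 days after Oct 31, 2000 (when first notice of loss is given), so Nov 12, 2000 through Nov 26, 2000; Nov 16, 2000 falls inside that range.
Step 3: the window is 18–43 days after Nov 16, 2000 (when the sworn proof of loss is submitted), so Dec 4, 2000 through Dec 29, 2000; done Dec 27, 2000, which is between those dates.
Step 4: the earliest permitted date is 21 days after Dec 27, 2000 (when the supporting inventory is provided), i.e. Jan 17, 2001; Feb 7, 2001 is on or after that date.
Step 5: the window is 20–34 days after Feb 7, 2001 (when the property is made available), so Feb 27, 2001 through Mar 13, 2001; Mar 12, 2001 falls inside that range.

None — every step was satisfied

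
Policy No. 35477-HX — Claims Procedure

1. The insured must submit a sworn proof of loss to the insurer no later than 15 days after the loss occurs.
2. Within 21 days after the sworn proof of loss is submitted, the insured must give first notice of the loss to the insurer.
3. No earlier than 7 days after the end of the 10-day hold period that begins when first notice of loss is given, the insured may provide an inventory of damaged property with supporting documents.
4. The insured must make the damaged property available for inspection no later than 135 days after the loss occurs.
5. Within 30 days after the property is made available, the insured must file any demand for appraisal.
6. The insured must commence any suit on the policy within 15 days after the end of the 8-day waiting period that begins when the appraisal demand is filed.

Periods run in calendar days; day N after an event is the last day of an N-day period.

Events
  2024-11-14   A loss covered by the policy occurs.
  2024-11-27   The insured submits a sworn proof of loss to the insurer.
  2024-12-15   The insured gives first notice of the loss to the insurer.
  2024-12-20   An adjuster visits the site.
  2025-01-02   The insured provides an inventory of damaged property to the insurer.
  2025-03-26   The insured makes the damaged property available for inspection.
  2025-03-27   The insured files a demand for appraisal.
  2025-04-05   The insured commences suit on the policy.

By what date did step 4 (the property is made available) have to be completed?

2025-03-29

Step 4 runs from 2024-11-14, when the loss occurs. 135 days after 2024-11-14 is 2025-03-29.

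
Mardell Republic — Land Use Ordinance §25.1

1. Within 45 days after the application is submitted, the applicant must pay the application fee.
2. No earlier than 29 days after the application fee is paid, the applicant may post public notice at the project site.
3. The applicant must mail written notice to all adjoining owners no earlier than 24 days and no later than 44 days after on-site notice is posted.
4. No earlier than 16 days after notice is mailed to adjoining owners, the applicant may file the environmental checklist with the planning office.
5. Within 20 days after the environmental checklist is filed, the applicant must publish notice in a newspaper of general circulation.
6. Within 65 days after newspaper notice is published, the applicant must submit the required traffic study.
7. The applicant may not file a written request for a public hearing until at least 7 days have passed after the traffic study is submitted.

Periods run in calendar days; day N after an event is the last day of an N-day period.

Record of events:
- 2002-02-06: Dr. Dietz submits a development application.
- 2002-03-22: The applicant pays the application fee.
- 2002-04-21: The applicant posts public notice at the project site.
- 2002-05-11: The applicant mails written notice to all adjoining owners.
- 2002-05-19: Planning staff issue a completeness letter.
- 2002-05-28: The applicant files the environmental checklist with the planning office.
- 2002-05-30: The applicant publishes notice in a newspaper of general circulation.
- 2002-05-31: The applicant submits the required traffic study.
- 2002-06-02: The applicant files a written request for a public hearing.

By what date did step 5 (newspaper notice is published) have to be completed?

2002-06-17

Step 5 runs from 2002-05-28, when the environmental checklist is filed. 20 days after 2002-05-28 is 2002-06-17.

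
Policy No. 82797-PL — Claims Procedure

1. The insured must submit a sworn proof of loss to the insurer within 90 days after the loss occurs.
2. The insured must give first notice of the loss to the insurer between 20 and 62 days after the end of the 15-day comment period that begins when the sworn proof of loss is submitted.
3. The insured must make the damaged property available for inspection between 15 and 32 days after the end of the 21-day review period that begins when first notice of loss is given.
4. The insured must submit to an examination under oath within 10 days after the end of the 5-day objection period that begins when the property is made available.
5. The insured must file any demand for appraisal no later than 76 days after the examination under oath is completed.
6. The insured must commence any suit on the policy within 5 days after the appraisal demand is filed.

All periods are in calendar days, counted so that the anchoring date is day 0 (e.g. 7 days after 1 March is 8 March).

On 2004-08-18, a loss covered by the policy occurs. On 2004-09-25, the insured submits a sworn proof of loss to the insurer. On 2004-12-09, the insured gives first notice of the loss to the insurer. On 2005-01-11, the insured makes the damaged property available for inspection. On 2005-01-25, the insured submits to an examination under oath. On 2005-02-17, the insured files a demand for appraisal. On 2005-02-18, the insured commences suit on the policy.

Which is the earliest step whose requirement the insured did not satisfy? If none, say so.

Step 3

Step 1 — counting 90 days from 2004-08-18 (when the loss occurs) gives a deadline of 2004-11-16; completed 2004-09-25, before the deadline.
Step 2 — 20 and 62 days from 2004-10-10 (end of the 15-day comment period, which began when the sworn proof of loss is submitted on 2004-09-25) are 2004-10-30 and 2004-12-11 respectively; 2004-12-09 falls inside that range.
Step 3 — 15 and 32 days from 2004-12-30 (end of the 21-day review period, which began when first notice of loss is given on 2004-12-09) are 2005-01-14 and 2005-01-31 respectively; done 2005-01-11 — 3 days before the window opened.
No need to go further; step 3 was not satisfied.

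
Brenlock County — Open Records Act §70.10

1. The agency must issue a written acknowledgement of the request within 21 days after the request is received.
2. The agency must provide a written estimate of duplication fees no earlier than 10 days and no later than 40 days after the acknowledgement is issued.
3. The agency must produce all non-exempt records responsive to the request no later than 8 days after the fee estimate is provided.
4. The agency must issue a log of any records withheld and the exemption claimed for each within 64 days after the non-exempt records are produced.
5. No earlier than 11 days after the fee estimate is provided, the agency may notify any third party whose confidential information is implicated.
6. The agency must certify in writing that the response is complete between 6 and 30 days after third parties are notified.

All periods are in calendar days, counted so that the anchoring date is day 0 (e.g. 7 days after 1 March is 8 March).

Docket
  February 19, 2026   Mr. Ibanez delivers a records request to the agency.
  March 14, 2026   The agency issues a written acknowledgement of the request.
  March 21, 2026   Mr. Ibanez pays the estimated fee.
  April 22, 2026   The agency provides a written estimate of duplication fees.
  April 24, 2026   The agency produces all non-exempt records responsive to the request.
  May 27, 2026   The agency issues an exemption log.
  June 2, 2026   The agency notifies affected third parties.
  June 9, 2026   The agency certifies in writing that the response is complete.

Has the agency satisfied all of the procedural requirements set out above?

Step 1 — counting 21 days from February 19, 2026 (when the request is received) gives a deadline of March 12, 2026; March 14, 2026 misses that deadline by 2 days.
Later steps need not be reached.

No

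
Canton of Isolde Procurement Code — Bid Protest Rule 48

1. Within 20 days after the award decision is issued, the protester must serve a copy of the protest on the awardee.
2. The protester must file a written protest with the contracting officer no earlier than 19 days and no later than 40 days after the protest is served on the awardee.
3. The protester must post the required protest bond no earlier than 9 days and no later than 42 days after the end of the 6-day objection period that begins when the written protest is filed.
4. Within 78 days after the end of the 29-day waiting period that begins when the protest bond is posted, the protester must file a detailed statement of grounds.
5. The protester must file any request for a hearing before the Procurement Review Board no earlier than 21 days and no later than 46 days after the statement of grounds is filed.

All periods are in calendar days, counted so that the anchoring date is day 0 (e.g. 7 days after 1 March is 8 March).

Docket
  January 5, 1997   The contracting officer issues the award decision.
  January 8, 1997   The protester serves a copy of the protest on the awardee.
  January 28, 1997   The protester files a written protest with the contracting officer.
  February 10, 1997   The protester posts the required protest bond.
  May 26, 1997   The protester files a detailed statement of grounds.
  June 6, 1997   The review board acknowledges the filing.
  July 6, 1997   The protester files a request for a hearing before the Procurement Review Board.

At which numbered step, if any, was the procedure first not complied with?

(1) due by January 5, 1997 + 20 days = January 25, 1997; January 8, 1997 is within that limit.
(2) the permitted window runs from January 8, 1997 + 19 = January 27, 1997 to January 8, 1997 + 40 = February 17, 1997; January 28, 1997 falls inside that range.
(3) the permitted window runs from February 3, 1997 + 9 = February 12, 1997 to February 3, 1997 + 42 = March 17, 1997; done February 10, 1997 — 2 days before the window opened.
Later steps need not be reached.

Step 3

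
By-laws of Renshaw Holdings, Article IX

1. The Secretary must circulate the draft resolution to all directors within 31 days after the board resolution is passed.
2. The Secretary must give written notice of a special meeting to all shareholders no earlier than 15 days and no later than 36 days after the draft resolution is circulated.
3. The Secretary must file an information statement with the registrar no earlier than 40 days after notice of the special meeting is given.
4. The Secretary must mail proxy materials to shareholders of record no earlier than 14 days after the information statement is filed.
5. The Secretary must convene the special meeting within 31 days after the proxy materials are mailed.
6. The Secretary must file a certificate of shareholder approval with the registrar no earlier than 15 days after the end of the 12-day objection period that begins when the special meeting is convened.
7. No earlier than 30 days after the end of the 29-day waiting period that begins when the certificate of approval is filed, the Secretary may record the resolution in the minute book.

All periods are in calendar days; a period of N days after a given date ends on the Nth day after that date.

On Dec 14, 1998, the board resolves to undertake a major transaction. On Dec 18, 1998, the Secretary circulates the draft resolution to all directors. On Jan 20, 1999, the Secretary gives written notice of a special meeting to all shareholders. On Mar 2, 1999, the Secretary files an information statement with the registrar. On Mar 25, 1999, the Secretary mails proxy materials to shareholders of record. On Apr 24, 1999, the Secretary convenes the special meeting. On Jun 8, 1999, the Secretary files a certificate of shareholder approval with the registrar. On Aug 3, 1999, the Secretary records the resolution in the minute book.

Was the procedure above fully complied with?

(1) due by Dec 14, 1998 + 31 days = Jan 14, 1999; done Dec 18, 1998 — timely.
(2) the permitted window runs from Dec 18, 1998 + 15 = Jan 2, 1999 to Dec 18, 1998 + 36 = Jan 23, 1999; Jan 20, 1999 falls inside that range.
(3) permitted from Jan 20, 1999 + 40 days = Mar 1, 1999 onward; done Mar 2, 1999, after the minimum wait.
(4) permitted from Mar 2, 1999 + 14 days = Mar 16, 1999 onward; done Mar 25, 1999 — permitted.
(5) due by Mar 25, 1999 + 31 days = Apr 25, 1999; completed Apr 24, 1999, before the deadline.
(6) permitted from May 6, 1999 + 15 days = May 21, 1999 onward; done Jun 8, 1999, after the minimum wait.
(7) permitted from Jul 7, 1999 + 30 days = Aug 6, 1999 onward; done Aug 3, 1999 — 3 days too early.

No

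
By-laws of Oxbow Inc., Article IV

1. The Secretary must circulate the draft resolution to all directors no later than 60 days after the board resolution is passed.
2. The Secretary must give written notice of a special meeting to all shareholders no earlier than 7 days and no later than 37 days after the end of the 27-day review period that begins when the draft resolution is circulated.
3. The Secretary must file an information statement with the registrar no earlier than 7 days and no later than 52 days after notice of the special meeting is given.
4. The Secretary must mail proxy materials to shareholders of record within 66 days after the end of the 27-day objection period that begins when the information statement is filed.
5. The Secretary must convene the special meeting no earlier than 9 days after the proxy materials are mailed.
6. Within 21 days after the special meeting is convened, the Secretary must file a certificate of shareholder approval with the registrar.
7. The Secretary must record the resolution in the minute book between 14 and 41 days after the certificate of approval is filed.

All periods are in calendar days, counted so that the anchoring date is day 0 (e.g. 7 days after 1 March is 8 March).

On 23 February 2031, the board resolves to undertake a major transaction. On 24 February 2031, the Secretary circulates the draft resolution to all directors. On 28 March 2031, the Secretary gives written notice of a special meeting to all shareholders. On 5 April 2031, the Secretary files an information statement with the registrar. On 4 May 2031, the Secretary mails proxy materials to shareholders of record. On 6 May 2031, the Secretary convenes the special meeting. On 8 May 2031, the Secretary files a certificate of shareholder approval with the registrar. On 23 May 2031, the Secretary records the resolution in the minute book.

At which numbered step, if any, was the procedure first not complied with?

Step 2

Step 1: 60 days after 23 February 2031 (when the board resolution is passed) is 24 April 2031; done 24 February 2031 — timely.
Step 2: the window is 7–37 days after 23 March 2031 (end of the 27-day review period, which began when the draft resolution is circulated on 24 February 2031), so 30 March 2031 through 29 April 2031; 28 March 2031 is 2 days too early.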